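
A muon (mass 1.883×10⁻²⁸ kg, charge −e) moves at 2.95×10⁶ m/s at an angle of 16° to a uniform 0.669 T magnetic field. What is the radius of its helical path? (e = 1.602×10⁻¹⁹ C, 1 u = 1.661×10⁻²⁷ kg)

v⊥ = v sinθ = 2.95×10⁶·sin16° ≈ 8.131×10⁵ m/s.
r = m v⊥/(|q|B) = (1.883×10⁻²⁸)(8.131×10⁵)/((1.602×10⁻¹⁹)(0.669)) ≈ 1.43×10⁻³ m.

r ≈ 1.43×10⁻³ m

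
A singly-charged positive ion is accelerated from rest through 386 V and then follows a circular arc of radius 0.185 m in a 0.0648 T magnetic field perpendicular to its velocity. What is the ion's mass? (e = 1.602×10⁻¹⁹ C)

Combine |q|V = ½mv² and r = mv/(|q|B): eliminate v to get m = qB²r²/(2V).
m = (1.602×10⁻¹⁹)(0.0648)²(0.185)²/(2·386) ≈ 2.98×10⁻²⁶ kg.

m ≈ 2.98×10⁻²⁶ kg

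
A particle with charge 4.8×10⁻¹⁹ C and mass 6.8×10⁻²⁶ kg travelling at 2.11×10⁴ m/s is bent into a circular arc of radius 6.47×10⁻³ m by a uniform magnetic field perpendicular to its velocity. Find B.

From |q|vB = mv²/r, B = mv/(|q|r).
B = (6.8×10⁻²⁶)(2.11×10⁴)/((4.8×10⁻¹⁹)(6.47×10⁻³)) ≈ 0.462 T.

B ≈ 0.462 T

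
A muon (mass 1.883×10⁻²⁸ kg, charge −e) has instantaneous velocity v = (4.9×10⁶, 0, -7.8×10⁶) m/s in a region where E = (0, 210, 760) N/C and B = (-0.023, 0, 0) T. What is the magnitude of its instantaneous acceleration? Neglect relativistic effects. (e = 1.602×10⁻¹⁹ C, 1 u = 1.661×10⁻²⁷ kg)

v×B = (0, 1.79×10⁵, 0) N/C.
E + v×B = (0, 1.80×10⁵, 760) N/C.
F = q(E + v×B) = (−1.602×10⁻¹⁹ C)·(0, 1.80×10⁵, 760) = (0, -2.88×10⁻¹⁴, -1.22×10⁻¹⁶) N.
|a| = |F|/m = 2.877×10⁻¹⁴/1.883×10⁻²⁸ ≈ 1.53×10¹⁴ m/s².

|a| ≈ 1.53×10¹⁴ m/s²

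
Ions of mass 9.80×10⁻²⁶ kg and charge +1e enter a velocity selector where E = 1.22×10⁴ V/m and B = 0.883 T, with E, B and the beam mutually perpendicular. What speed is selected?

Zero net Lorentz force requires |qE| = |q v×B|, i.e. E = vB.
v = E/B = 1.22×10⁴/0.883 = 1.38×10⁴ m/s.
The result is independent of the particle's charge and mass.

v = 1.38×10⁴ m/s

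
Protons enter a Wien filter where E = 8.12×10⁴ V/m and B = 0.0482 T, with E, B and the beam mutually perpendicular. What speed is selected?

v = 1.68×10⁶ m/s

Zero net Lorentz force requires |qE| = |q v×B|, i.e. E = vB.
v = E/B = 8.12×10⁴/0.0482 = 1.68×10⁶ m/s.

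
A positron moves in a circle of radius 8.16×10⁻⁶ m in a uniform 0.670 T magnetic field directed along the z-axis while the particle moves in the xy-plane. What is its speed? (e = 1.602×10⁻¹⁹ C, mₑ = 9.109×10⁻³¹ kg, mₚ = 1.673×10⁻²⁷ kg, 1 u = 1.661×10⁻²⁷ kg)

v ≈ 9.62×10⁵ m/s

From |q|vB = mv²/r, v = |q|Br/m.
v = (1.602×10⁻¹⁹)(0.670)(8.16×10⁻⁶)/9.109×10⁻³¹ ≈ 9.62×10⁵ m/s.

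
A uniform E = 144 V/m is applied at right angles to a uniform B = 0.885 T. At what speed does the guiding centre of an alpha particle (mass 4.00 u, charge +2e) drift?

In crossed fields the guiding centre drifts at v_d = |E×B|/B² = E/B, independent of charge and mass.
v_d = 144/0.885 = 163 m/s.

v_d ≈ 163 m/s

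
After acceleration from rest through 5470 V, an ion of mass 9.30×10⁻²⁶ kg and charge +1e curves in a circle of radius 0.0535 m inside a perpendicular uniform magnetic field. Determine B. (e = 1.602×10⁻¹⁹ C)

B ≈ 1.49 T

v = √(2|q|V/m) = √(2·1.602×10⁻¹⁹·5470/9.30×10⁻²⁶) ≈ 1.373×10⁵ m/s.
B = mv/(|q|r) = (9.30×10⁻²⁶)(1.373×10⁵)/((1.602×10⁻¹⁹)(0.0535)) ≈ 1.49 T.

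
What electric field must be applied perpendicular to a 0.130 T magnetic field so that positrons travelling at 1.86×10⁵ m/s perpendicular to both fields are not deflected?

For straight-line motion qE = qvB, so E = vB.
E = 1.86×10⁵ × 0.130 = 2.42×10⁴ V/m.

E = 2.42×10⁴ V/m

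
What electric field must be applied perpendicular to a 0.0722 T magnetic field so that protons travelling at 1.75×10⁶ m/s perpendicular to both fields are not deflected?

E = 1.26×10⁵ V/m

For straight-line motion qE = qvB, so E = vB.
E = 1.75×10⁶ × 0.0722 = 1.26×10⁵ V/m.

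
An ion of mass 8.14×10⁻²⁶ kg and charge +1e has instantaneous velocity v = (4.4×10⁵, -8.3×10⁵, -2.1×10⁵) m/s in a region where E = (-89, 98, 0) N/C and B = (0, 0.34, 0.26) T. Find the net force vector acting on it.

F ≈ (-2.31×10⁻¹⁴, -1.83×10⁻¹⁴, 2.40×10⁻¹⁴) N

v×B = (-1.44×10⁵, -1.14×10⁵, 1.50×10⁵) N/C.
E + v×B = (-1.44×10⁵, -1.14×10⁵, 1.50×10⁵) N/C.
F = q(E + v×B) = (1.602×10⁻¹⁹ C)·(-1.44×10⁵, -1.14×10⁵, 1.50×10⁵) = (-2.31×10⁻¹⁴, -1.83×10⁻¹⁴, 2.40×10⁻¹⁴) N.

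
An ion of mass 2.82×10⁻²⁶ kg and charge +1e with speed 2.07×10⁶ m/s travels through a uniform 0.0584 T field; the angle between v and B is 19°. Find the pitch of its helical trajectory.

v∥ = v cosθ = 2.07×10⁶·cos19° ≈ 1.957×10⁶ m/s.
T = 2πm/(|q|B) = 2π(2.82×10⁻²⁶)/((1.602×10⁻¹⁹)(0.0584)) ≈ 1.894×10⁻⁵ s.
pitch = v∥ T = (1.957×10⁶)(1.894×10⁻⁵) ≈ 37.1 m.

p ≈ 37.1 m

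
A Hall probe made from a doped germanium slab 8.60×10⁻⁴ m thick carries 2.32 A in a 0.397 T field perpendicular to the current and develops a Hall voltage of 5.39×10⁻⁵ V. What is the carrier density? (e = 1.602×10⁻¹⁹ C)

n ≈ 1.24×10²⁶ m⁻³

From V_H = IB/(n e t), n = IB/(V_H e t).
n = (2.32)(0.397)/((5.39×10⁻⁵)(1.602×10⁻¹⁹)(8.60×10⁻⁴)) ≈ 1.24×10²⁶ m⁻³.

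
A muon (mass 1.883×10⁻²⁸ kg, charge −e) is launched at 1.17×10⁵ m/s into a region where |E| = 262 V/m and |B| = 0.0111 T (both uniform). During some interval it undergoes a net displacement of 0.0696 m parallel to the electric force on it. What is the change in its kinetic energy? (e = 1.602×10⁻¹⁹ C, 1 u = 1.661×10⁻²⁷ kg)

The magnetic force is always ⟂ v and does no work; only the electric force changes KE.
ΔKE = F_E · d = |q|E d = (1.602×10⁻¹⁹)(262)(0.0696) ≈ 2.92×10⁻¹⁸ J.

ΔKE ≈ 2.92×10⁻¹⁸ J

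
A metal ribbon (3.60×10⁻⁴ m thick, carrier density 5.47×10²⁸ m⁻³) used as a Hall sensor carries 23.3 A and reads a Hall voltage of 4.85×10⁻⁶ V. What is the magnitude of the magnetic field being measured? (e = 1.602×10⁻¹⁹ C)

From V_H = IB/(n e t), B = V_H n e t / I.
B = (4.85×10⁻⁶)(5.47×10²⁸)(1.602×10⁻¹⁹)(3.60×10⁻⁴)/23.3 ≈ 0.657 T.

B ≈ 0.657 T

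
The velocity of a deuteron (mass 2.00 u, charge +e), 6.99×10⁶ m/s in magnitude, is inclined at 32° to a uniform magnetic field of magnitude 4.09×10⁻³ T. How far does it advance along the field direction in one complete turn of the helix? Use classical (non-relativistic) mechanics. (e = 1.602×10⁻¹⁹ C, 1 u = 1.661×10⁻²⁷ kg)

p ≈ 189 m

v∥ = v cosθ = 6.99×10⁶·cos32° ≈ 5.928×10⁶ m/s.
T = 2πm/(|q|B) = 2π(3.322×10⁻²⁷)/((1.602×10⁻¹⁹)(4.09×10⁻³)) ≈ 3.186×10⁻⁵ s.
pitch = v∥ T = (5.928×10⁶)(3.186×10⁻⁵) ≈ 189 m.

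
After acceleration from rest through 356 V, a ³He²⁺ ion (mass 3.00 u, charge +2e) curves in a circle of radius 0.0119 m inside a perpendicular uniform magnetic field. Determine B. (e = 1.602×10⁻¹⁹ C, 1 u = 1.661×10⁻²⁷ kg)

B ≈ 0.280 T

v = √(2|q|V/m) = √(2·3.204×10⁻¹⁹·356/4.983×10⁻²⁷) ≈ 2.140×10⁵ m/s.
B = mv/(|q|r) = (4.983×10⁻²⁷)(2.140×10⁵)/((3.204×10⁻¹⁹)(0.0119)) ≈ 0.280 T.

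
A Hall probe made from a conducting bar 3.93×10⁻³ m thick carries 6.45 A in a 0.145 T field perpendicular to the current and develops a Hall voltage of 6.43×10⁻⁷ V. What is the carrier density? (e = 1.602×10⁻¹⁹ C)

n ≈ 2.31×10²⁷ m⁻³

From V_H = IB/(n e t), n = IB/(V_H e t).
n = (6.45)(0.145)/((6.43×10⁻⁷)(1.602×10⁻¹⁹)(3.93×10⁻³)) ≈ 2.31×10²⁷ m⁻³.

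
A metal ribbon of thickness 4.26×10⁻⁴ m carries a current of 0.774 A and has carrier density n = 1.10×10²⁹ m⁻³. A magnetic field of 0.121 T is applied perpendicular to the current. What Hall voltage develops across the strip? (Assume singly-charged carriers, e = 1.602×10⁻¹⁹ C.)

V_H = IB/(n e t).
V_H = (0.774)(0.121)/((1.10×10²⁹)(1.602×10⁻¹⁹)(4.26×10⁻⁴)) ≈ 1.25×10⁻⁸ V.

V_H ≈ 1.25×10⁻⁸ V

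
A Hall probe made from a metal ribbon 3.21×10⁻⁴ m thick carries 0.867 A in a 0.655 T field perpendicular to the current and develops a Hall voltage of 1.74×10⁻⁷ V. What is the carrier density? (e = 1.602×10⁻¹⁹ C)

From V_H = IB/(n e t), n = IB/(V_H e t).
n = (0.867)(0.655)/((1.74×10⁻⁷)(1.602×10⁻¹⁹)(3.21×10⁻⁴)) ≈ 6.35×10²⁸ m⁻³.

n ≈ 6.35×10²⁸ m⁻³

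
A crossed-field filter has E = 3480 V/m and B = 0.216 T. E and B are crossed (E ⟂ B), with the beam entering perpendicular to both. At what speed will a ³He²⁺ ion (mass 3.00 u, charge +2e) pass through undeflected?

For undeflected motion the electric and magnetic forces balance: qE = qvB.
v = E/B = 3480/0.216 = 1.61×10⁴ m/s.
The result is independent of the particle's charge and mass.

v = 1.61×10⁴ m/s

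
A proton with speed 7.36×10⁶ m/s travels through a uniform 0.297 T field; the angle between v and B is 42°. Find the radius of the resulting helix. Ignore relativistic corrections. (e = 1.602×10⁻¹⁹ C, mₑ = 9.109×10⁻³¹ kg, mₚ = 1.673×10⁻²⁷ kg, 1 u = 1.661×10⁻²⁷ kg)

v⊥ = v sinθ = 7.36×10⁶·sin42° ≈ 4.925×10⁶ m/s.
r = m v⊥/(|q|B) = (1.673×10⁻²⁷)(4.925×10⁶)/((1.602×10⁻¹⁹)(0.297)) ≈ 0.173 m.

r ≈ 0.173 m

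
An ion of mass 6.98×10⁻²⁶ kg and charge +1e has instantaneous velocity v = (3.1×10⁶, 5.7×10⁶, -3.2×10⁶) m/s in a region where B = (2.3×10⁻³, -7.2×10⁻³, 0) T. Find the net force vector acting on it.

v×B = (-2.30×10⁴, -7360, -3.54×10⁴) N/C.
F = q v×B = (1.602×10⁻¹⁹ C)·(-2.30×10⁴, -7360, -3.54×10⁴) = (-3.69×10⁻¹⁵, -1.18×10⁻¹⁵, -5.68×10⁻¹⁵) N.

F ≈ (-3.69×10⁻¹⁵, -1.18×10⁻¹⁵, -5.68×10⁻¹⁵) N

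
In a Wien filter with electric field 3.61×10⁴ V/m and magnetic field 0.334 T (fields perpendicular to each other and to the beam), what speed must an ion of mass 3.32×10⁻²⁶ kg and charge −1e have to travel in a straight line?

For undeflected motion the electric and magnetic forces balance: qE = qvB.
v = E/B = 3.61×10⁴/0.334 = 1.08×10⁵ m/s.

v = 1.08×10⁵ m/s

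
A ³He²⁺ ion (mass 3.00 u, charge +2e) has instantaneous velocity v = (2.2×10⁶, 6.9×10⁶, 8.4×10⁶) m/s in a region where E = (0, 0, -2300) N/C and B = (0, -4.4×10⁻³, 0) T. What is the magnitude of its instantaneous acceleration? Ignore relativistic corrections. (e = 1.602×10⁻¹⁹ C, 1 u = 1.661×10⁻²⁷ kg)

|a| ≈ 2.50×10¹² m/s²

v×B = (3.70×10⁴, 0, -9680) N/C.
E + v×B = (3.70×10⁴, 0, -1.20×10⁴) N/C.
F = q(E + v×B) = (3.204×10⁻¹⁹ C)·(3.70×10⁴, 0, -1.20×10⁴) = (1.18×10⁻¹⁴, 0, -3.84×10⁻¹⁵) N.
|a| = |F|/m = 1.245×10⁻¹⁴/4.983×10⁻²⁷ ≈ 2.50×10¹² m/s².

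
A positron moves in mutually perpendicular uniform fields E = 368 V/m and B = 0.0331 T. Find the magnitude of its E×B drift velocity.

The steady drift has the magnetic force balancing the electric force, so v_d = E/B.
v_d = 368/0.0331 = 1.11×10⁴ m/s.

v_d ≈ 1.11×10⁴ m/s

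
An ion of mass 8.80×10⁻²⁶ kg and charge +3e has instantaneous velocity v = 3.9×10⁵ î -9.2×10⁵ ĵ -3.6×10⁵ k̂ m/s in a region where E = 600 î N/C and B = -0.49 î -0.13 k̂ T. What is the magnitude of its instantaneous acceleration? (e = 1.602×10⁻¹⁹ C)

v×B = (1.20×10⁵, 2.27×10⁵, -4.51×10⁵) N/C.
E + v×B = (1.20×10⁵, 2.27×10⁵, -4.51×10⁵) N/C.
F = q(E + v×B) = (4.806×10⁻¹⁹ C)·(1.20×10⁵, 2.27×10⁵, -4.51×10⁵) = (5.78×10⁻¹⁴, 1.09×10⁻¹³, -2.17×10⁻¹³) N.
|a| = |F|/m = 2.494×10⁻¹³/8.80×10⁻²⁶ ≈ 2.83×10¹² m/s².

|a| ≈ 2.83×10¹² m/s²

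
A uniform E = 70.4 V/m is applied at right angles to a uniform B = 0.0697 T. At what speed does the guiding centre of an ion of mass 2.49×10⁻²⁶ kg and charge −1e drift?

v_d ≈ 1010 m/s

The E×B drift speed is v_d = E/B.
v_d = 70.4/0.0697 = 1010 m/s.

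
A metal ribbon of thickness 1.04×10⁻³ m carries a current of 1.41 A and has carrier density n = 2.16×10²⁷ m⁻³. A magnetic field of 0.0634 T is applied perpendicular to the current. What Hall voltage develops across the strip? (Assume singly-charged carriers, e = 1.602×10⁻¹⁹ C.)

V_H ≈ 2.48×10⁻⁷ V

V_H = IB/(n e t).
V_H = (1.41)(0.0634)/((2.16×10²⁷)(1.602×10⁻¹⁹)(1.04×10⁻³)) ≈ 2.48×10⁻⁷ V.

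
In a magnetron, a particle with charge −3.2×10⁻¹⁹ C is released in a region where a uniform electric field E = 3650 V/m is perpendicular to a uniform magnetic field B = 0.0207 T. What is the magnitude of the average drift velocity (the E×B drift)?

In crossed fields the guiding centre drifts at v_d = |E×B|/B² = E/B, independent of charge and mass.
v_d = 3650/0.0207 = 1.76×10⁵ m/s.

v_d ≈ 1.76×10⁵ m/s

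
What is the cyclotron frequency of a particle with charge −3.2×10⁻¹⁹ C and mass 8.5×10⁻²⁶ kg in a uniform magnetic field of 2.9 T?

f = |q|B/(2πm).
f = (3.2×10⁻¹⁹)(2.9)/(2π·8.5×10⁻²⁶) ≈ 1.7×10⁶ Hz.

f ≈ 1.7×10⁶ Hz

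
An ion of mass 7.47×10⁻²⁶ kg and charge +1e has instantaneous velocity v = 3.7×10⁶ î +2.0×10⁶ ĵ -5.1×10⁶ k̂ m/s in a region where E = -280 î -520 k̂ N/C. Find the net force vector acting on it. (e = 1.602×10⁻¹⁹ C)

Only an electric field acts, so F = qE = (1.602×10⁻¹⁹ C)·(-280, 0, -520) = (-4.49×10⁻¹⁷, 0, -8.33×10⁻¹⁷) N.

F ≈ (-4.49×10⁻¹⁷, 0, -8.33×10⁻¹⁷) N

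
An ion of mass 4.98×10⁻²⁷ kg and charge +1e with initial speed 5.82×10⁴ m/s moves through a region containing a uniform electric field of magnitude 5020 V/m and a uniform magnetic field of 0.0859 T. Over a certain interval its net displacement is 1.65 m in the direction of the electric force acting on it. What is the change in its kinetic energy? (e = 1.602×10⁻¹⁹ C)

The magnetic force is always ⟂ v and does no work; only the electric force changes KE.
ΔKE = F_E · d = |q|E d = (1.602×10⁻¹⁹)(5020)(1.65) ≈ 1.33×10⁻¹⁵ J.

ΔKE ≈ 1.33×10⁻¹⁵ J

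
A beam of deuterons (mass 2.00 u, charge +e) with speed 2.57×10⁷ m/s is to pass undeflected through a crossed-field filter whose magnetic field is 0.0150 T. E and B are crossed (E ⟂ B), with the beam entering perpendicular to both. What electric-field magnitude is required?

For straight-line motion qE = qvB, so E = vB.
E = 2.57×10⁷ × 0.0150 = 3.86×10⁵ V/m.

E = 3.86×10⁵ V/m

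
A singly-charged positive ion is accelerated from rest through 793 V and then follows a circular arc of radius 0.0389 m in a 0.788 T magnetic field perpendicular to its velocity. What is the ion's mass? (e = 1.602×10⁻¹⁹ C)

m ≈ 9.49×10⁻²⁶ kg

Combine |q|V = ½mv² and r = mv/(|q|B): eliminate v to get m = qB²r²/(2V).
m = (1.602×10⁻¹⁹)(0.788)²(0.0389)²/(2·793) ≈ 9.49×10⁻²⁶ kg.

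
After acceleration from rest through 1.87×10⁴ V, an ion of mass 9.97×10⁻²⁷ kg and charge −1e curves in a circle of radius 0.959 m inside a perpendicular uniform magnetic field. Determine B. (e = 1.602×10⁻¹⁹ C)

v = √(2|q|V/m) = √(2·1.602×10⁻¹⁹·1.87×10⁴/9.97×10⁻²⁷) ≈ 7.752×10⁵ m/s.
B = mv/(|q|r) = (9.97×10⁻²⁷)(7.752×10⁵)/((1.602×10⁻¹⁹)(0.959)) ≈ 0.0503 T.

B ≈ 0.0503 T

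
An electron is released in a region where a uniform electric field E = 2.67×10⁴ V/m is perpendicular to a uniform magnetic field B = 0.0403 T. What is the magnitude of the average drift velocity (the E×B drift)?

v_d ≈ 6.63×10⁵ m/s

The E×B drift speed is v_d = E/B.
v_d = 2.67×10⁴/0.0403 = 6.63×10⁵ m/s.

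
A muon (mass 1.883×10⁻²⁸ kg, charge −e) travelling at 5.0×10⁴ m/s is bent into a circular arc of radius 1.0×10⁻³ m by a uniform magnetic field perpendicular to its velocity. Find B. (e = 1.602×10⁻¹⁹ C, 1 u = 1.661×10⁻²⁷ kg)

B ≈ 0.059 T

From |q|vB = mv²/r, B = mv/(|q|r).
B = (1.883×10⁻²⁸)(5.0×10⁴)/((1.602×10⁻¹⁹)(1.0×10⁻³)) ≈ 0.059 T.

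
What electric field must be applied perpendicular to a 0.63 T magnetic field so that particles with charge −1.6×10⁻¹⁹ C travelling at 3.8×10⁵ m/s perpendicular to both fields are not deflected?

E = 2.4×10⁵ V/m

For straight-line motion qE = qvB, so E = vB.
E = 3.8×10⁵ × 0.63 = 2.4×10⁵ V/m.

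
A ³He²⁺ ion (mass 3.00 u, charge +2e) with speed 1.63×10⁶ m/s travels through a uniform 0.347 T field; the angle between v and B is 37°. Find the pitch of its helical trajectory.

v∥ = v cosθ = 1.63×10⁶·cos37° ≈ 1.302×10⁶ m/s.
T = 2πm/(|q|B) = 2π(4.983×10⁻²⁷)/((3.204×10⁻¹⁹)(0.347)) ≈ 2.816×10⁻⁷ s.
pitch = v∥ T = (1.302×10⁶)(2.816×10⁻⁷) ≈ 0.367 m.

p ≈ 0.367 m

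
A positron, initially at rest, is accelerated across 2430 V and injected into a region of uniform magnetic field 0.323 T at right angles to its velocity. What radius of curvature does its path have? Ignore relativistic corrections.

r ≈ 5.15×10⁻⁴ m

Acceleration: |q|V = ½mv² ⇒ v = √(2|q|V/m) = √(2·1.602×10⁻¹⁹·2430/9.109×10⁻³¹) ≈ 2.924×10⁷ m/s.
In the field: r = mv/(|q|B) = (9.109×10⁻³¹)(2.924×10⁷)/((1.602×10⁻¹⁹)(0.323)) ≈ 5.15×10⁻⁴ m.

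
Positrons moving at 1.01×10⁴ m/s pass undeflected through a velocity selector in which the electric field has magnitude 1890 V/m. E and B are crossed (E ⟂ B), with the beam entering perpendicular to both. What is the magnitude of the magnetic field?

B = 0.187 T

Balance of forces in the selector: qE = qvB ⇒ B = E/v.
B = 1890/1.01×10⁴ = 0.187 T.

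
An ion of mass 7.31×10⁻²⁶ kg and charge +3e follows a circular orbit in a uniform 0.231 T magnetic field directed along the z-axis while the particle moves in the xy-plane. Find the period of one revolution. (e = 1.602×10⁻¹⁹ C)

The cyclotron period depends only on m, q, B: T = 2πm/(|q|B).
T = 2π(7.31×10⁻²⁶)/((4.806×10⁻¹⁹)(0.231)) ≈ 4.14×10⁻⁶ s.

T ≈ 4.14×10⁻⁶ s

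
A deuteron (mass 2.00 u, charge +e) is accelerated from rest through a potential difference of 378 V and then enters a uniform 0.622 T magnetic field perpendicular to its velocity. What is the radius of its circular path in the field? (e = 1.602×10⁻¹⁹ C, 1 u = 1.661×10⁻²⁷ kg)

Acceleration: |q|V = ½mv² ⇒ v = √(2|q|V/m) = √(2·1.602×10⁻¹⁹·378/3.322×10⁻²⁷) ≈ 1.909×10⁵ m/s.
In the field: r = mv/(|q|B) = (3.322×10⁻²⁷)(1.909×10⁵)/((1.602×10⁻¹⁹)(0.622)) ≈ 6.37×10⁻³ m.

r ≈ 6.37×10⁻³ m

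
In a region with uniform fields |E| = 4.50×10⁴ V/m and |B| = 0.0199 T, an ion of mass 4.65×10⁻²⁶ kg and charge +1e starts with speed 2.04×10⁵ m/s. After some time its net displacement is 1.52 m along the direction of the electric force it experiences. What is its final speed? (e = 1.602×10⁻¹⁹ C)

v_f ≈ 7.16×10⁵ m/s

B does no work; ΔKE = |q|E d.
½mv_f² = ½mv₀² + |q|Ed = ½(4.65×10⁻²⁶)(2.04×10⁵)² + (1.602×10⁻¹⁹)(4.50×10⁴)(1.52) ≈ 9.676×10⁻¹⁶ J + 1.096×10⁻¹⁴ J ≈ 1.193×10⁻¹⁴ J.
v_f = √(2·1.193×10⁻¹⁴/4.65×10⁻²⁶) ≈ 7.16×10⁵ m/s.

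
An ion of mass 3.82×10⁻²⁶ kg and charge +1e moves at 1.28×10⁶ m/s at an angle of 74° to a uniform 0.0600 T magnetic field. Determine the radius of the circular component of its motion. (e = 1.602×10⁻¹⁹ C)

v⊥ = v sinθ = 1.28×10⁶·sin74° ≈ 1.230×10⁶ m/s.
r = m v⊥/(|q|B) = (3.82×10⁻²⁶)(1.230×10⁶)/((1.602×10⁻¹⁹)(0.0600)) ≈ 4.89 m.

r ≈ 4.89 m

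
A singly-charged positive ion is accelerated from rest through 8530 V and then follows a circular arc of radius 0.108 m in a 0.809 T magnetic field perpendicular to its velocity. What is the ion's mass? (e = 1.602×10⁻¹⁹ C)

Combine |q|V = ½mv² and r = mv/(|q|B): eliminate v to get m = qB²r²/(2V).
m = (1.602×10⁻¹⁹)(0.809)²(0.108)²/(2·8530) ≈ 7.17×10⁻²⁶ kg.

m ≈ 7.17×10⁻²⁶ kg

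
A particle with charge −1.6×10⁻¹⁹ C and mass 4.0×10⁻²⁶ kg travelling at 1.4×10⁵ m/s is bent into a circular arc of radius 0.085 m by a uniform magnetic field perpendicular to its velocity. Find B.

From |q|vB = mv²/r, B = mv/(|q|r).
B = (4.0×10⁻²⁶)(1.4×10⁵)/((1.6×10⁻¹⁹)(0.085)) ≈ 0.41 T.

B ≈ 0.41 T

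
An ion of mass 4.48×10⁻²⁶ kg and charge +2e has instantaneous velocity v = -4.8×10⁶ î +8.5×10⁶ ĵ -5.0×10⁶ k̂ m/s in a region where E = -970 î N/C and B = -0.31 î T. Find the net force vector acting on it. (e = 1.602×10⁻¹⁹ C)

v×B = (0, 1.55×10⁶, 2.64×10⁶) N/C.
E + v×B = (-970, 1.55×10⁶, 2.64×10⁶) N/C.
F = q(E + v×B) = (3.204×10⁻¹⁹ C)·(-970, 1.55×10⁶, 2.64×10⁶) = (-3.11×10⁻¹⁶, 4.97×10⁻¹³, 8.44×10⁻¹³) N.

F ≈ (-3.11×10⁻¹⁶, 4.97×10⁻¹³, 8.44×10⁻¹³) N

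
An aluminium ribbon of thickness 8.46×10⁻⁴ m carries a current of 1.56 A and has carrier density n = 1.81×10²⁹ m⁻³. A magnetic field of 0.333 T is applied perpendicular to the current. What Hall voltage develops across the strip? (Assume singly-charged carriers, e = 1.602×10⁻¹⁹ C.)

V_H ≈ 2.12×10⁻⁸ V

V_H = IB/(n e t).
V_H = (1.56)(0.333)/((1.81×10²⁹)(1.602×10⁻¹⁹)(8.46×10⁻⁴)) ≈ 2.12×10⁻⁸ V.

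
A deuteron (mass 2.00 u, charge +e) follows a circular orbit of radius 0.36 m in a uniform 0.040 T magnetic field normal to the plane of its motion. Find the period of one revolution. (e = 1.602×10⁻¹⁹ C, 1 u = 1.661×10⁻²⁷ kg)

The cyclotron period depends only on m, q, B: T = 2πm/(|q|B).
T = 2π(3.322×10⁻²⁷)/((1.602×10⁻¹⁹)(0.040)) ≈ 3.3×10⁻⁶ s.

T ≈ 3.3×10⁻⁶ s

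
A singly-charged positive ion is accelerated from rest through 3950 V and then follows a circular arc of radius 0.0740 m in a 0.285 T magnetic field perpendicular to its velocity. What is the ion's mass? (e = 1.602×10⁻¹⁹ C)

m ≈ 9.02×10⁻²⁷ kg

Combine |q|V = ½mv² and r = mv/(|q|B): eliminate v to get m = qB²r²/(2V).
m = (1.602×10⁻¹⁹)(0.285)²(0.0740)²/(2·3950) ≈ 9.02×10⁻²⁷ kg.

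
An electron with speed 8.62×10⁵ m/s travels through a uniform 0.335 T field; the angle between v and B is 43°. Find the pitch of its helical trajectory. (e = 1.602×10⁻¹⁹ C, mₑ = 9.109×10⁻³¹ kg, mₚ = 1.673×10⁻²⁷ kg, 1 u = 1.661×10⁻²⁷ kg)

p ≈ 6.72×10⁻⁵ m

v∥ = v cosθ = 8.62×10⁵·cos43° ≈ 6.304×10⁵ m/s.
T = 2πm/(|q|B) = 2π(9.109×10⁻³¹)/((1.602×10⁻¹⁹)(0.335)) ≈ 1.066×10⁻¹⁰ s.
pitch = v∥ T = (6.304×10⁵)(1.066×10⁻¹⁰) ≈ 6.72×10⁻⁵ m.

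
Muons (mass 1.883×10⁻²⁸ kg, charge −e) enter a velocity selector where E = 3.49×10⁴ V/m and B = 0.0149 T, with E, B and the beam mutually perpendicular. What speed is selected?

For undeflected motion the electric and magnetic forces balance: qE = qvB.
v = E/B = 3.49×10⁴/0.0149 = 2.34×10⁶ m/s.

v = 2.34×10⁶ m/s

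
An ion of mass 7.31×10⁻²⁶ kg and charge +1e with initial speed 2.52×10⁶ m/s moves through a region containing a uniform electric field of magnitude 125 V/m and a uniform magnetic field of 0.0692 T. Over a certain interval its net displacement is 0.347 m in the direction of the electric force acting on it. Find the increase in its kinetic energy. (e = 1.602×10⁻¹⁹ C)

The magnetic force is always ⟂ v and does no work; only the electric force changes KE.
ΔKE = F_E · d = |q|E d = (1.602×10⁻¹⁹)(125)(0.347) ≈ 6.95×10⁻¹⁸ J.

ΔKE ≈ 6.95×10⁻¹⁸ J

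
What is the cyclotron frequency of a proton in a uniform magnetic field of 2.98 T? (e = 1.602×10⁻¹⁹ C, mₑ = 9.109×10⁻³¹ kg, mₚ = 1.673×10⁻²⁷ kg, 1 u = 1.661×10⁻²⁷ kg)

f ≈ 4.54×10⁷ Hz

f = |q|B/(2πm).
f = (1.602×10⁻¹⁹)(2.98)/(2π·1.673×10⁻²⁷) ≈ 4.54×10⁷ Hz.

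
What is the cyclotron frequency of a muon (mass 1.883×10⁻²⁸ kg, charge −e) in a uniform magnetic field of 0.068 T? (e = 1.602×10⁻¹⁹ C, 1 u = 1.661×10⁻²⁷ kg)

f ≈ 9.2×10⁶ Hz

f = |q|B/(2πm).
f = (1.602×10⁻¹⁹)(0.068)/(2π·1.883×10⁻²⁸) ≈ 9.2×10⁶ Hz.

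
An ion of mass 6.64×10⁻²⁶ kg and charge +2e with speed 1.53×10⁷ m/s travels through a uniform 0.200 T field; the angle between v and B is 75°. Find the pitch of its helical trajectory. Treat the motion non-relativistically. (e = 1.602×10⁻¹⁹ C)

v∥ = v cosθ = 1.53×10⁷·cos75° ≈ 3.960×10⁶ m/s.
T = 2πm/(|q|B) = 2π(6.64×10⁻²⁶)/((3.204×10⁻¹⁹)(0.200)) ≈ 6.511×10⁻⁶ s.
pitch = v∥ T = (3.960×10⁶)(6.511×10⁻⁶) ≈ 25.8 m.

p ≈ 25.8 m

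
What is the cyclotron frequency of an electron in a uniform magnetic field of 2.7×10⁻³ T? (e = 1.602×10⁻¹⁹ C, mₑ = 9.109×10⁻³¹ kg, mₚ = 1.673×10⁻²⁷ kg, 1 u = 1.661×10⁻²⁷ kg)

f ≈ 7.6×10⁷ Hz

f = |q|B/(2πm).
f = (1.602×10⁻¹⁹)(2.7×10⁻³)/(2π·9.109×10⁻³¹) ≈ 7.6×10⁷ Hz.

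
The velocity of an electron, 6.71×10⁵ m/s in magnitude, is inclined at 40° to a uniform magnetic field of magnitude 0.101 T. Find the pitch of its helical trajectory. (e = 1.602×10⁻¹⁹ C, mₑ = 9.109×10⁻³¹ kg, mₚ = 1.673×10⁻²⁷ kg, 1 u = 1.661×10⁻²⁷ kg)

v∥ = v cosθ = 6.71×10⁵·cos40° ≈ 5.140×10⁵ m/s.
T = 2πm/(|q|B) = 2π(9.109×10⁻³¹)/((1.602×10⁻¹⁹)(0.101)) ≈ 3.537×10⁻¹⁰ s.
pitch = v∥ T = (5.140×10⁵)(3.537×10⁻¹⁰) ≈ 1.82×10⁻⁴ m.

p ≈ 1.82×10⁻⁴ m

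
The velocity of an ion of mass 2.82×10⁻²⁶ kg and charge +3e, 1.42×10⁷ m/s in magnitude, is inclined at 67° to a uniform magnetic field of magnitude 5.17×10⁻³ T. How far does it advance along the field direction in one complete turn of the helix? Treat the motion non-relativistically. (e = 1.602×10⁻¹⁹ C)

v∥ = v cosθ = 1.42×10⁷·cos67° ≈ 5.548×10⁶ m/s.
T = 2πm/(|q|B) = 2π(2.82×10⁻²⁶)/((4.806×10⁻¹⁹)(5.17×10⁻³)) ≈ 7.131×10⁻⁵ s.
pitch = v∥ T = (5.548×10⁶)(7.131×10⁻⁵) ≈ 396 m.

p ≈ 396 m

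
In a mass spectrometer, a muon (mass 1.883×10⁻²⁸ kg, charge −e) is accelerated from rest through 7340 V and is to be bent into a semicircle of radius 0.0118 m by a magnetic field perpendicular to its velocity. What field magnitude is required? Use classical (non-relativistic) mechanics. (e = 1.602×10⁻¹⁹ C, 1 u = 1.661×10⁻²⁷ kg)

B ≈ 0.352 T

v = √(2|q|V/m) = √(2·1.602×10⁻¹⁹·7340/1.883×10⁻²⁸) ≈ 3.534×10⁶ m/s.
B = mv/(|q|r) = (1.883×10⁻²⁸)(3.534×10⁶)/((1.602×10⁻¹⁹)(0.0118)) ≈ 0.352 T.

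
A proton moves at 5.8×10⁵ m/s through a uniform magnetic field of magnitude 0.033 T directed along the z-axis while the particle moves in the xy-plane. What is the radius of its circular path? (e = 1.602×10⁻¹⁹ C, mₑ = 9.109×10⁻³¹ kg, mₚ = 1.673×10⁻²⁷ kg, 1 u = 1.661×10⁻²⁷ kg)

The magnetic force provides the centripetal force: |q|vB = mv²/r.
r = mv/(|q|B) = (1.673×10⁻²⁷)(5.8×10⁵)/((1.602×10⁻¹⁹)(0.033)) ≈ 0.18 m.

r ≈ 0.18 m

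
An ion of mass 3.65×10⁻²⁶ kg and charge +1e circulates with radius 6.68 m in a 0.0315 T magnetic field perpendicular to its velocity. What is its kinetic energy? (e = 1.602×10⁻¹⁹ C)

KE ≈ 9.72×10⁴ eV

v = |q|Br/m, then KE = ½mv² = (qBr)²/(2m).
v = (1.602×10⁻¹⁹)(0.0315)(6.68)/3.65×10⁻²⁶ ≈ 9.235×10⁵ m/s.
KE = ½(3.65×10⁻²⁶)(9.235×10⁵)² ≈ 1.56×10⁻¹⁴ J = 9.72×10⁴ eV.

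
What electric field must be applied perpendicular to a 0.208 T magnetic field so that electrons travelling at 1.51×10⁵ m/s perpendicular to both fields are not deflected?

For straight-line motion qE = qvB, so E = vB.
E = 1.51×10⁵ × 0.208 = 3.14×10⁴ V/m.

E = 3.14×10⁴ V/m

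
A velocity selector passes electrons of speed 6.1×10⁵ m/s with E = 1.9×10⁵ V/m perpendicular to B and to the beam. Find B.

B = 0.31 T

Balance of forces in the selector: qE = qvB ⇒ B = E/v.
B = 1.9×10⁵/6.1×10⁵ = 0.31 T.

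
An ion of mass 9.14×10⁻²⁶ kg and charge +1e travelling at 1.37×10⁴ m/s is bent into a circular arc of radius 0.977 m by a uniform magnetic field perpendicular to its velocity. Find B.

B ≈ 8.00×10⁻³ T

From |q|vB = mv²/r, B = mv/(|q|r).
B = (9.14×10⁻²⁶)(1.37×10⁴)/((1.602×10⁻¹⁹)(0.977)) ≈ 8.00×10⁻³ T.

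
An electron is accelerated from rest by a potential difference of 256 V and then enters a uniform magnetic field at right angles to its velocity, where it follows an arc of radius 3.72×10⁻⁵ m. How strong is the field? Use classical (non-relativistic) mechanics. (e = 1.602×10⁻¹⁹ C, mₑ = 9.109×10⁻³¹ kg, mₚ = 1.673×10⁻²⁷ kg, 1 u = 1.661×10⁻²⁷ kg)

B ≈ 1.45 T

v = √(2|q|V/m) = √(2·1.602×10⁻¹⁹·256/9.109×10⁻³¹) ≈ 9.489×10⁶ m/s.
B = mv/(|q|r) = (9.109×10⁻³¹)(9.489×10⁶)/((1.602×10⁻¹⁹)(3.72×10⁻⁵)) ≈ 1.45 T.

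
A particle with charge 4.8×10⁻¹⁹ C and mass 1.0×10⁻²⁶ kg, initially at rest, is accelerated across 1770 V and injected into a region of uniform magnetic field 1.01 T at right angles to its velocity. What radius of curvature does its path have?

Acceleration: |q|V = ½mv² ⇒ v = √(2|q|V/m) = √(2·4.8×10⁻¹⁹·1770/1.0×10⁻²⁶) ≈ 4.122×10⁵ m/s.
In the field: r = mv/(|q|B) = (1.0×10⁻²⁶)(4.122×10⁵)/((4.8×10⁻¹⁹)(1.01)) ≈ 8.50×10⁻³ m.

r ≈ 8.50×10⁻³ m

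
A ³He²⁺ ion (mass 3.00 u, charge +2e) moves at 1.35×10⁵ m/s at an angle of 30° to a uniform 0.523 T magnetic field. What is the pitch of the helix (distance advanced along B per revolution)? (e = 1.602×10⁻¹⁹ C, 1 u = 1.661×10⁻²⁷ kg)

v∥ = v cosθ = 1.35×10⁵·cos30° ≈ 1.169×10⁵ m/s.
T = 2πm/(|q|B) = 2π(4.983×10⁻²⁷)/((3.204×10⁻¹⁹)(0.523)) ≈ 1.868×10⁻⁷ s.
pitch = v∥ T = (1.169×10⁵)(1.868×10⁻⁷) ≈ 0.0218 m.

p ≈ 0.0218 m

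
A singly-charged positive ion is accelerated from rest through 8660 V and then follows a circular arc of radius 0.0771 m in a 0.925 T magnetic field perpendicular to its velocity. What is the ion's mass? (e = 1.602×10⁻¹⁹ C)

Combine |q|V = ½mv² and r = mv/(|q|B): eliminate v to get m = qB²r²/(2V).
m = (1.602×10⁻¹⁹)(0.925)²(0.0771)²/(2·8660) ≈ 4.70×10⁻²⁶ kg.

m ≈ 4.70×10⁻²⁶ kg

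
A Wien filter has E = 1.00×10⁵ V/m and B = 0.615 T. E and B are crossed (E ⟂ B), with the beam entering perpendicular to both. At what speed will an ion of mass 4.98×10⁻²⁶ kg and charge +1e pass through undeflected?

Straight-line motion ⇒ electric and magnetic forces cancel, so E = vB.
v = E/B = 1.00×10⁵/0.615 = 1.63×10⁵ m/s.

v = 1.63×10⁵ m/s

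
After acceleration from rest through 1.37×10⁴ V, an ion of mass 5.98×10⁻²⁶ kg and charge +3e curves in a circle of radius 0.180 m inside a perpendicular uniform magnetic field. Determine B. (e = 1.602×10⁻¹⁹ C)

B ≈ 0.324 T

v = √(2|q|V/m) = √(2·4.806×10⁻¹⁹·1.37×10⁴/5.98×10⁻²⁶) ≈ 4.693×10⁵ m/s.
B = mv/(|q|r) = (5.98×10⁻²⁶)(4.693×10⁵)/((4.806×10⁻¹⁹)(0.180)) ≈ 0.324 T.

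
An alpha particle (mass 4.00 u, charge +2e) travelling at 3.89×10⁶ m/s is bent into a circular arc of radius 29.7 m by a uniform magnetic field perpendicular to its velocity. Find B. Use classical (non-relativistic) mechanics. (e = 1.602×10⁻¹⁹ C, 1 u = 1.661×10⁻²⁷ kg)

B ≈ 2.72×10⁻³ T

From |q|vB = mv²/r, B = mv/(|q|r).
B = (6.644×10⁻²⁷)(3.89×10⁶)/((3.204×10⁻¹⁹)(29.7)) ≈ 2.72×10⁻³ T.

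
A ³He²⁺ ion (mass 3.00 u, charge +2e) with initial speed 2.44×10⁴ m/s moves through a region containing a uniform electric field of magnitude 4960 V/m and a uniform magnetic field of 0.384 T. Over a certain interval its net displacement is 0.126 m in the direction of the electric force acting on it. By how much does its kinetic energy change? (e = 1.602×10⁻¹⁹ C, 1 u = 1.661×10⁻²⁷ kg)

ΔKE ≈ 2.00×10⁻¹⁶ J

The magnetic force is always ⟂ v and does no work; only the electric force changes KE.
ΔKE = F_E · d = |q|E d = (3.204×10⁻¹⁹)(4960)(0.126) ≈ 2.00×10⁻¹⁶ J.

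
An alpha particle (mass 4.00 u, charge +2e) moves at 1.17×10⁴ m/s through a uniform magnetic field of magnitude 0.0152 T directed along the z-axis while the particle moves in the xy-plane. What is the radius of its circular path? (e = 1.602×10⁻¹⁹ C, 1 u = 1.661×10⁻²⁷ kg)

The magnetic force provides the centripetal force: |q|vB = mv²/r.
r = mv/(|q|B) = (6.644×10⁻²⁷)(1.17×10⁴)/((3.204×10⁻¹⁹)(0.0152)) ≈ 0.0160 m.

r ≈ 0.0160 m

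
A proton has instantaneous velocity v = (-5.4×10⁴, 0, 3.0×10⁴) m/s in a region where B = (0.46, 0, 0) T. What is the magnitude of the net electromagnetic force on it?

|F| ≈ 2.21×10⁻¹⁵ N

v×B = (0, 1.38×10⁴, 0) N/C.
F = q v×B = (1.602×10⁻¹⁹ C)·(0, 1.38×10⁴, 0) = (0, 2.21×10⁻¹⁵, 0) N.
|F| = 2.21×10⁻¹⁵ N.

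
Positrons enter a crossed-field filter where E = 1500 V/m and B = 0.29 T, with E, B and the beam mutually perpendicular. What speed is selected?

v = 5200 m/s

Straight-line motion ⇒ electric and magnetic forces cancel, so E = vB.
v = E/B = 1500/0.29 = 5200 m/s.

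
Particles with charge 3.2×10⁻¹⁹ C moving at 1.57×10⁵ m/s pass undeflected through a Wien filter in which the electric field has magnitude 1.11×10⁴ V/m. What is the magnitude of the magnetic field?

Balance of forces in the selector: qE = qvB ⇒ B = E/v.
B = 1.11×10⁴/1.57×10⁵ = 0.0707 T.

B = 0.0707 T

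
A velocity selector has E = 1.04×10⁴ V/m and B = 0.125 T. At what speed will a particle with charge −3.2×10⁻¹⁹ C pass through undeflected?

Zero net Lorentz force requires |qE| = |q v×B|, i.e. E = vB.
v = E/B = 1.04×10⁴/0.125 = 8.32×10⁴ m/s.

v = 8.32×10⁴ m/s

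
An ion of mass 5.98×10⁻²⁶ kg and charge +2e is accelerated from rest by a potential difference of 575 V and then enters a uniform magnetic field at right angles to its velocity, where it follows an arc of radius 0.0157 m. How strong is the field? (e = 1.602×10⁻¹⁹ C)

v = √(2|q|V/m) = √(2·3.204×10⁻¹⁹·575/5.98×10⁻²⁶) ≈ 7.850×10⁴ m/s.
B = mv/(|q|r) = (5.98×10⁻²⁶)(7.850×10⁴)/((3.204×10⁻¹⁹)(0.0157)) ≈ 0.933 T.

B ≈ 0.933 T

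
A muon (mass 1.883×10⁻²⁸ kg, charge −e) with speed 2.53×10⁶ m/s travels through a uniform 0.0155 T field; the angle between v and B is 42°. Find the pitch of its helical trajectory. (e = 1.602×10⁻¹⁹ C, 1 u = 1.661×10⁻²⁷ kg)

v∥ = v cosθ = 2.53×10⁶·cos42° ≈ 1.880×10⁶ m/s.
T = 2πm/(|q|B) = 2π(1.883×10⁻²⁸)/((1.602×10⁻¹⁹)(0.0155)) ≈ 4.765×10⁻⁷ s.
pitch = v∥ T = (1.880×10⁶)(4.765×10⁻⁷) ≈ 0.896 m.

p ≈ 0.896 m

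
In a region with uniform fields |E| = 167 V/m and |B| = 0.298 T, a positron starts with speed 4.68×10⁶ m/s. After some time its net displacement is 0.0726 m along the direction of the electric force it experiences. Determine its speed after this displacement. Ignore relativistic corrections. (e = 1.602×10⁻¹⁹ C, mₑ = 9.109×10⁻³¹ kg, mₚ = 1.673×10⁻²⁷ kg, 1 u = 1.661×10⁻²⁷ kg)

v_f ≈ 5.12×10⁶ m/s

B does no work; ΔKE = |q|E d.
½mv_f² = ½mv₀² + |q|Ed = ½(9.109×10⁻³¹)(4.68×10⁶)² + (1.602×10⁻¹⁹)(167)(0.0726) ≈ 9.975×10⁻¹⁸ J + 1.942×10⁻¹⁸ J ≈ 1.192×10⁻¹⁷ J.
v_f = √(2·1.192×10⁻¹⁷/9.109×10⁻³¹) ≈ 5.12×10⁶ m/s.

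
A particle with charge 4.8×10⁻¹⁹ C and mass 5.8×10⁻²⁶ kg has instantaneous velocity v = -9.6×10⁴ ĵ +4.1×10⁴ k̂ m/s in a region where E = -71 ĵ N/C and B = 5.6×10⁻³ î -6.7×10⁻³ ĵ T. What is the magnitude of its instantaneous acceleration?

v×B = (275, 230, 538) N/C.
E + v×B = (275, 159, 538) N/C.
F = q(E + v×B) = (4.8×10⁻¹⁹ C)·(275, 159, 538) = (1.32×10⁻¹⁶, 7.61×10⁻¹⁷, 2.58×10⁻¹⁶) N.
|a| = |F|/m = 2.996×10⁻¹⁶/5.8×10⁻²⁶ ≈ 5.17×10⁹ m/s².

|a| ≈ 5.17×10⁹ m/s²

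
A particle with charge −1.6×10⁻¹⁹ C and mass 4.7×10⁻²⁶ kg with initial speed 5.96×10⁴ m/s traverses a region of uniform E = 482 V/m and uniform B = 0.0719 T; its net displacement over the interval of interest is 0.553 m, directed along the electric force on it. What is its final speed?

v_f ≈ 7.33×10⁴ m/s

B does no work; ΔKE = |q|E d.
½mv_f² = ½mv₀² + |q|Ed = ½(4.7×10⁻²⁶)(5.96×10⁴)² + (1.6×10⁻¹⁹)(482)(0.553) ≈ 8.348×10⁻¹⁷ J + 4.265×10⁻¹⁷ J ≈ 1.261×10⁻¹⁶ J.
v_f = √(2·1.261×10⁻¹⁶/4.7×10⁻²⁶) ≈ 7.33×10⁴ m/s.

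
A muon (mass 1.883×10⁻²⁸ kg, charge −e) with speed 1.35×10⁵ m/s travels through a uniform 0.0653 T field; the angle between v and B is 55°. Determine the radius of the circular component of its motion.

v⊥ = v sinθ = 1.35×10⁵·sin55° ≈ 1.106×10⁵ m/s.
r = m v⊥/(|q|B) = (1.883×10⁻²⁸)(1.106×10⁵)/((1.602×10⁻¹⁹)(0.0653)) ≈ 1.99×10⁻³ m.

r ≈ 1.99×10⁻³ m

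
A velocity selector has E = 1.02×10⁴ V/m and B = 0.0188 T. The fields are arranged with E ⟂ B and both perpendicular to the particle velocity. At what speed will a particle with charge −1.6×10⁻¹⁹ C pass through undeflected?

v = 5.43×10⁵ m/s

Straight-line motion ⇒ electric and magnetic forces cancel, so E = vB.
v = E/B = 1.02×10⁴/0.0188 = 5.43×10⁵ m/s.
The result is independent of the particle's charge and mass.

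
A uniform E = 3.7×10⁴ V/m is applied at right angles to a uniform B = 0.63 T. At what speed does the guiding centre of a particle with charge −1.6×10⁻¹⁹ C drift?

v_d ≈ 5.9×10⁴ m/s

In crossed fields the guiding centre drifts at v_d = |E×B|/B² = E/B, independent of charge and mass.
v_d = 3.7×10⁴/0.63 = 5.9×10⁴ m/s.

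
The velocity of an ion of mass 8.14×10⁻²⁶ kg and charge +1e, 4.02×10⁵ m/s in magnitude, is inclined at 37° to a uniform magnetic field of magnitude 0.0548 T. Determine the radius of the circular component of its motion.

v⊥ = v sinθ = 4.02×10⁵·sin37° ≈ 2.419×10⁵ m/s.
r = m v⊥/(|q|B) = (8.14×10⁻²⁶)(2.419×10⁵)/((1.602×10⁻¹⁹)(0.0548)) ≈ 2.24 m.

r ≈ 2.24 m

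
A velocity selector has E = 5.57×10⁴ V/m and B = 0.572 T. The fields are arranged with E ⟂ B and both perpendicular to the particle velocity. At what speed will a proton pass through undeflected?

Zero net Lorentz force requires |qE| = |q v×B|, i.e. E = vB.
v = E/B = 5.57×10⁴/0.572 = 9.74×10⁴ m/s.
The result is independent of the particle's charge and mass.

v = 9.74×10⁴ m/s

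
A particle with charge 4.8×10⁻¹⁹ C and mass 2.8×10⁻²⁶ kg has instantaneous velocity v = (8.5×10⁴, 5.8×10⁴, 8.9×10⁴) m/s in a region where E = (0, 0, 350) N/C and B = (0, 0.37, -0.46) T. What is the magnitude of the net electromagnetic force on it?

v×B = (-5.96×10⁴, 3.91×10⁴, 3.14×10⁴) N/C.
E + v×B = (-5.96×10⁴, 3.91×10⁴, 3.18×10⁴) N/C.
F = q(E + v×B) = (4.8×10⁻¹⁹ C)·(-5.96×10⁴, 3.91×10⁴, 3.18×10⁴) = (-2.86×10⁻¹⁴, 1.88×10⁻¹⁴, 1.53×10⁻¹⁴) N.
|F| = 3.75×10⁻¹⁴ N.

|F| ≈ 3.75×10⁻¹⁴ N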